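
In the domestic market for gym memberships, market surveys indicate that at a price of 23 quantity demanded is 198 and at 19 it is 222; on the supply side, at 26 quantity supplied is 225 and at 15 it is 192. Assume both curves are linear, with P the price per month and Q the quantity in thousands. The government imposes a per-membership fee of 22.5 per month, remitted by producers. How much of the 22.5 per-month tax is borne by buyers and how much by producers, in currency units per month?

Buyers bear 7.5 per month; producers bear 15 per month.

Demand slope: (222 − 198)/(19 − 23) = -6, so Qd = 336 − 6P.
Supply slope: (192 − 225)/(15 − 26) = 3, so Qs = 3P + 147.
Without the tax, 336 − 6P = 3P + 147 gives 9P = 189, so P* = 21 and Q* = 210.
With the tax collected from producers, supply shifts: Qs = 3(P − 22.5) + 147.
Solving gives Q = 165 with buyers paying 28.5 and producers receiving 6 (the 22.5 wedge).
Burden on buyers: 7.5; on producers: 15. (They sum to 22.5.)
The less price-elastic side of the market bears the larger share of a per-unit tax.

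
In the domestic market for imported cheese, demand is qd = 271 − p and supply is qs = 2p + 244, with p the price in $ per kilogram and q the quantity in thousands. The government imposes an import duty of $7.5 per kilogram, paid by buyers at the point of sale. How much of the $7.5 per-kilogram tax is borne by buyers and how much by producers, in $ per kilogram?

Before the tax: set 271 − p = 2p + 244 → p* = $9, q* = 262.
With the tax collected from buyers, demand (in seller-price terms) shifts: qd = 271 − (p + 7.5).
New equilibrium: buyers pay $14, producers receive $6.5, q = 257. (Wedge: pb − ps = 7.5.)
Burden on buyers: $5; on producers: $2.5. (They sum to $7.5.)
The less price-elastic side of the market bears the larger share of a per-unit tax.

Buyers bear $5 per kilogram; producers bear $2.5 per kilogram.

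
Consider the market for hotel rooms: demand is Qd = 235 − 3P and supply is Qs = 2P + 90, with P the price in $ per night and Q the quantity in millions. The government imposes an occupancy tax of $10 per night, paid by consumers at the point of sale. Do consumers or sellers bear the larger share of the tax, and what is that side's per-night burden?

Before the tax: set 235 − 3P = 2P + 90 → P* = $29, Q* = 148.
With the tax collected from consumers, demand (in seller-price terms) shifts: Qd = 235 − 3(P + 10).
Solving gives Q = 136 with consumers paying $33 and sellers receiving $23 (the $10 wedge).
Per-night burden: consumers $4, sellers $6.
Sellers take the larger share because supply is less price-elastic here (demand slope 3 vs supply slope 2).
The less price-elastic side of the market bears the larger share of a per-unit tax.

Sellers bear the larger share: $6 per night.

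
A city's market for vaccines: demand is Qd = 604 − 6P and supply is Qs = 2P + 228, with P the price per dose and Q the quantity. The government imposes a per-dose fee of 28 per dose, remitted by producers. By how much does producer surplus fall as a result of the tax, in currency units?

Producer surplus falls by 6321.

Without the tax, 604 − 6P = 2P + 228 gives 8P = 376, so P* = 47 and Q* = 322.
With the tax collected from producers, supply shifts: Qs = 2(P − 28) + 228.
Solving gives Q = 280 with consumers paying 54 and producers receiving 26 (the 28 wedge).
ΔPS is the trapezoid between Q = 280 and Q = 322 of height 21: ½ · (322 + 280) · 21 = 6321.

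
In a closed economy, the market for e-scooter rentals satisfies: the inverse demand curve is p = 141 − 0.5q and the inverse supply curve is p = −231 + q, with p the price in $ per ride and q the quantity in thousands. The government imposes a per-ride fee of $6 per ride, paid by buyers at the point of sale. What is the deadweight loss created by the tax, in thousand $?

Deadweight loss = $12 thousand.

Inverting to q(p) form: qd = 282 − 2p; qs = p + 231.
Without the tax, 282 − 2p = p + 231 gives 3p = 51, so p* = $17 and q* = 248.
With the tax collected from buyers, demand (in seller-price terms) shifts: qd = 282 − 2(p + 6).
Solving gives q = 244 with buyers paying $19 and producers receiving $13 (the $6 wedge).
Quantity falls by |ΔQ| = |248 − 244| = 4.
DWL = ½ · t · |ΔQ| = ½ · 6 · 4 = $12.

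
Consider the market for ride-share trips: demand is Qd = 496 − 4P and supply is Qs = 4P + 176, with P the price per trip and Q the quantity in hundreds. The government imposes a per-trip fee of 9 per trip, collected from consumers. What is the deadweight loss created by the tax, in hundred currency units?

Before the tax: set 496 − 4P = 4P + 176 → P* = 40, Q* = 336.
With the tax collected from consumers, demand (in seller-price terms) shifts: Qd = 496 − 4(P + 9).
Solving gives Q = 318 with consumers paying 44.5 and producers receiving 35.5 (the 9 wedge).
Quantity falls by |ΔQ| = |336 − 318| = 18.
DWL = ½ · t · |ΔQ| = ½ · 9 · 18 = 81.

Deadweight loss = 81 hundred.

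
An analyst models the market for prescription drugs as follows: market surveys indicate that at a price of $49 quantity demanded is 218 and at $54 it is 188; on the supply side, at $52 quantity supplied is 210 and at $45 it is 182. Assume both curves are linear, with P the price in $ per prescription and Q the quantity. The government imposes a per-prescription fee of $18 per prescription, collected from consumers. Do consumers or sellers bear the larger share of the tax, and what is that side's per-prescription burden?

Demand slope: (188 − 218)/(54 − 49) = -6, so Qd = 512 − 6P.
Supply slope: (182 − 210)/(45 − 52) = 4, so Qs = 4P + 2.
Before the tax: set 512 − 6P = 4P + 2 → P* = $51, Q* = 206.
With the tax collected from consumers, demand (in seller-price terms) shifts: Qd = 512 − 6(P + 18).
New equilibrium: consumers pay $58.2, sellers receive $40.2, Q = 162.8. (Wedge: Pb − Ps = 18.)
Per-prescription burden: consumers $7.2, sellers $10.8.
Sellers take the larger share because supply is less price-elastic here (demand slope 6 vs supply slope 4).

Sellers bear the larger share: $10.8 per prescription.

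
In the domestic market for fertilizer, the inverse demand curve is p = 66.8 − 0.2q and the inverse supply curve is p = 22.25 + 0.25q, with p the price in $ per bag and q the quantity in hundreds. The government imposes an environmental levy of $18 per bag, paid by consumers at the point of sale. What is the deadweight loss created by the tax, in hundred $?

Deadweight loss = $360 hundred.

Inverting to q(p) form: qd = 334 − 5p; qs = 4p − 89.
Without the tax, 334 − 5p = 4p − 89 gives 9p = 423, so p* = $47 and q* = 99.
With the tax collected from consumers, demand (in seller-price terms) shifts: qd = 334 − 5(p + 18).
Solving gives q = 59 with consumers paying $55 and producers receiving $37 (the $18 wedge).
Quantity falls by |ΔQ| = |99 − 59| = 40.
DWL = ½ · t · |ΔQ| = ½ · 18 · 40 = $360.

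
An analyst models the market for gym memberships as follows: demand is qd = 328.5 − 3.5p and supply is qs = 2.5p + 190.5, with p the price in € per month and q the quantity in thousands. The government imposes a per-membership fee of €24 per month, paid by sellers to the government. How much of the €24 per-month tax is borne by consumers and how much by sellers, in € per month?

Consumers bear €10 per month; sellers bear €14 per month.

Before the tax: set 328.5 − 3.5p = 2.5p + 190.5 → p* = €23, q* = 248.
With the tax collected from sellers, supply shifts: qs = 2.5(p − 24) + 190.5.
New equilibrium: consumers pay €33, sellers receive €9, q = 213. (Wedge: pb − ps = 24.)
Burden on consumers: €10; on sellers: €14. (They sum to €24.)
The less price-elastic side of the market bears the larger share of a per-unit tax.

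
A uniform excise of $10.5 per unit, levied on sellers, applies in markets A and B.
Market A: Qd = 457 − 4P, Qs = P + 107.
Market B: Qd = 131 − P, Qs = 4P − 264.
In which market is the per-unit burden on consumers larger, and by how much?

Market A: pre-tax P* = $70, Q* = 177; post-tax Q = 168.6; per-unit burden on consumers = $2.1.
Market B: pre-tax P* = $79, Q* = 52; post-tax Q = 43.6; per-unit burden on consumers = $8.4.
Difference: $2.1 vs $8.4 → market B is larger by $6.3.

Market B, by $6.3.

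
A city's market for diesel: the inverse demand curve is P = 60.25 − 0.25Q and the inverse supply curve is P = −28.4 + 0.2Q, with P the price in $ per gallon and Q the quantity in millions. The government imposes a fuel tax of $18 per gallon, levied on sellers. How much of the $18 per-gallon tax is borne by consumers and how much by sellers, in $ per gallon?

Rewrite in direct form: Qd = 241 − 4P and Qs = 5P + 142.
Without the tax, 241 − 4P = 5P + 142 gives 9P = 99, so P* = $11 and Q* = 197.
With the tax collected from sellers, supply shifts: Qs = 5(P − 18) + 142.
New equilibrium: consumers pay $21, sellers receive $3, Q = 157. (Wedge: Pb − Ps = 18.)
Burden on consumers: $10; on sellers: $8. (They sum to $18.)
The less price-elastic side of the market bears the larger share of a per-unit tax.

Consumers bear $10 per gallon; sellers bear $8 per gallon.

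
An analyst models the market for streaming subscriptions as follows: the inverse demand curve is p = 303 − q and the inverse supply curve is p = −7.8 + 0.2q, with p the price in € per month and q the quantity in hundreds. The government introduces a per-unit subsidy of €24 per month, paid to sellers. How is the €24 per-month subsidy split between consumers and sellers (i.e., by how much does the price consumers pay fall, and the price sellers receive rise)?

Consumers gain €20 per month; sellers gain €4 per month.

Inverting to q(p) form: qd = 303 − p; qs = 5p + 39.
Before the subsidy: set 303 − p = 5p + 39 → p* = €44, q* = 259.
With a per-unit subsidy paid to sellers, each receives p + 24 per unit sold, so supply becomes qs = 5(p + 24) + 39.
Solving gives q = 279 with consumers paying €24 and sellers receiving €48 (the €24 wedge).
Gain to consumers: €20; to sellers: €4. (They sum to €24.)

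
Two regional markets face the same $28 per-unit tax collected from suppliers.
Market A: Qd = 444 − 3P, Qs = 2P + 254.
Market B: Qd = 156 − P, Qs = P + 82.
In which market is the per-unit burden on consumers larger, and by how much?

Market A: pre-tax P* = $38, Q* = 330; post-tax Q = 296.4; per-unit burden on consumers = $11.2.
Market B: pre-tax P* = $37, Q* = 119; post-tax Q = 105; per-unit burden on consumers = $14.
Difference: $11.2 vs $14 → market B is larger by $2.8.

Market B, by $2.8.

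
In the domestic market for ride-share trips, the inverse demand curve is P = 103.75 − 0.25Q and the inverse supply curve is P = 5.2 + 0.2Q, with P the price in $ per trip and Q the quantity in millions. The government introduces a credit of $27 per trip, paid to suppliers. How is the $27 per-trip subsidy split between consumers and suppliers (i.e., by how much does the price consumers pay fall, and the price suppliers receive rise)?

Consumers gain $15 per trip; suppliers gain $12 per trip.

Rewrite in direct form: Qd = 415 − 4P and Qs = 5P − 26.
Without the subsidy, 415 − 4P = 5P − 26 gives 9P = 441, so P* = $49 and Q* = 219.
With a per-unit subsidy paid to suppliers, each receives P + 27 per unit sold, so supply becomes Qs = 5(P + 27) − 26.
New equilibrium: consumers pay $34, suppliers receive $61, Q = 279. (Wedge: Pb − Ps = −27.)
Gain to consumers: $15; to suppliers: $12. (They sum to $27.)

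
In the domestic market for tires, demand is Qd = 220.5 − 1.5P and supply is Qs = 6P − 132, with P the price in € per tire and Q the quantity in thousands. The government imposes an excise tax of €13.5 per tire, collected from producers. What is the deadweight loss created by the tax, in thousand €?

Deadweight loss = €109.35 thousand.

Before the tax: set 220.5 − 1.5P = 6P − 132 → P* = €47, Q* = 150.
With the tax collected from producers, supply shifts: Qs = 6(P − 13.5) − 132.
Solving gives Q = 133.8 with buyers paying €57.8 and producers receiving €44.3 (the €13.5 wedge).
Quantity falls by |ΔQ| = |150 − 133.8| = 16.2.
DWL = ½ · t · |ΔQ| = ½ · 13.5 · 16.2 = €109.35.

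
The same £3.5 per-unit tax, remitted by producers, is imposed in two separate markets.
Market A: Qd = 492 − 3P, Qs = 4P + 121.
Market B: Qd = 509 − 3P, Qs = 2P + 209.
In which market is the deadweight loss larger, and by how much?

Market A: pre-tax P* = £53, Q* = 333; post-tax Q = 327; deadweight loss = £10.5.
Market B: pre-tax P* = £60, Q* = 329; post-tax Q = 324.8; deadweight loss = £7.35.
Difference: £10.5 vs £7.35 → market A is larger by £3.15.

Market A, by £3.15.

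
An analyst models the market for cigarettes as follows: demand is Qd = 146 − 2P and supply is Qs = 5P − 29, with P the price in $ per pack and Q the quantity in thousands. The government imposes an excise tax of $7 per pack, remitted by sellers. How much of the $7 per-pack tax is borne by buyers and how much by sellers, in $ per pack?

Without the tax, 146 − 2P = 5P − 29 gives 7P = 175, so P* = $25 and Q* = 96.
With the tax collected from sellers, supply shifts: Qs = 5(P − 7) − 29.
Solving gives Q = 86 with buyers paying $30 and sellers receiving $23 (the $7 wedge).
Burden on buyers: $5; on sellers: $2. (They sum to $7.)

Buyers bear $5 per pack; sellers bear $2 per pack.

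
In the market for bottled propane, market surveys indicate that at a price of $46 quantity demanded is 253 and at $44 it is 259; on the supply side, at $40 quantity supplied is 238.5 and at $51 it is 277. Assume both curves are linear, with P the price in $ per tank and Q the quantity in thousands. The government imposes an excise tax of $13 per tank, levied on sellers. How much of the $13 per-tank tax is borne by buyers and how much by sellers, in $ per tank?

Demand slope: (259 − 253)/(44 − 46) = -3, so Qd = 391 − 3P.
Supply slope: (277 − 238.5)/(51 − 40) = 3.5, so Qs = 3.5P + 98.5.
Before the tax: set 391 − 3P = 3.5P + 98.5 → P* = $45, Q* = 256.
With the tax collected from sellers, supply shifts: Qs = 3.5(P − 13) + 98.5.
New equilibrium: buyers pay $52, sellers receive $39, Q = 235. (Wedge: Pb − Ps = 13.)
Burden on buyers: $7; on sellers: $6. (They sum to $13.)

Buyers bear $7 per tank; sellers bear $6 per tank.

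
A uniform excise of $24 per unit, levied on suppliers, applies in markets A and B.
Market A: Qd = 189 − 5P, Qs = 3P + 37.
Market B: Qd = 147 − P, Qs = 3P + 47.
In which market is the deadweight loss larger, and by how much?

Market A: pre-tax P* = $19, Q* = 94; post-tax Q = 49; deadweight loss = $540.
Market B: pre-tax P* = $25, Q* = 122; post-tax Q = 104; deadweight loss = $216.
Difference: $540 vs $216 → market A is larger by $324.

Market A, by $324.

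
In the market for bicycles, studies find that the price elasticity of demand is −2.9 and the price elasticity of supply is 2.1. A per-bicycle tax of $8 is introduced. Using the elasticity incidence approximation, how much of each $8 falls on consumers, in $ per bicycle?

Incidence ratio: consumers' share ≈ εs / (εs + |εd|) = 2.1 / (2.1 + 2.9) = 0.42.
So consumers bear ≈ 0.42 × $8 = $3.36; producers bear $4.64.

Consumers bear ≈ $3.36 per bicycle.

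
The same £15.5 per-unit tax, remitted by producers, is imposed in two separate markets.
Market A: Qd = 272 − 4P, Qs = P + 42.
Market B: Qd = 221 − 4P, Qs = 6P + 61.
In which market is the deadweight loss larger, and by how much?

Market B, by £192.2.

Market A: pre-tax P* = £46, Q* = 88; post-tax Q = 75.6; deadweight loss = £96.1.
Market B: pre-tax P* = £16, Q* = 157; post-tax Q = 119.8; deadweight loss = £288.3.
Difference: £96.1 vs £288.3 → market B is larger by £192.2.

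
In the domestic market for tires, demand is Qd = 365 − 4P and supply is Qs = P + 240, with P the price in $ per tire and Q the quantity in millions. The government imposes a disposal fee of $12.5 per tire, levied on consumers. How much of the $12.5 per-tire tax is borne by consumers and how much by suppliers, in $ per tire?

Consumers bear $2.5 per tire; suppliers bear $10 per tire.

Without the tax, 365 − 4P = P + 240 gives 5P = 125, so P* = $25 and Q* = 265.
With the tax collected from consumers, demand (in seller-price terms) shifts: Qd = 365 − 4(P + 12.5).
Solving gives Q = 255 with consumers paying $27.5 and suppliers receiving $15 (the $12.5 wedge).
Burden on consumers: $2.5; on suppliers: $10. (They sum to $12.5.)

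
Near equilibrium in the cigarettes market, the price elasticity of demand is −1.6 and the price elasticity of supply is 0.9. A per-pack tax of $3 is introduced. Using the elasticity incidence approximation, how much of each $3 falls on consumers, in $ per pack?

Incidence ratio: consumers' share ≈ εs / (εs + |εd|) = 0.9 / (0.9 + 1.6) = 0.36.
So consumers bear ≈ 0.36 × $3 = $1.08; suppliers bear $1.92.

Consumers bear ≈ $1.08 per pack.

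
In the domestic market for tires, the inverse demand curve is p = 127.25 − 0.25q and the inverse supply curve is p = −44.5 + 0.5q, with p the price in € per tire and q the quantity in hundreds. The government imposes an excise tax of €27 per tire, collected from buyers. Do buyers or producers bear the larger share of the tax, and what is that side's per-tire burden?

Producers bear the larger share: €18 per tire.

Inverting to q(p) form: qd = 509 − 4p; qs = 2p + 89.
Before the tax: set 509 − 4p = 2p + 89 → p* = €70, q* = 229.
With the tax collected from buyers, demand (in seller-price terms) shifts: qd = 509 − 4(p + 27).
New equilibrium: buyers pay €79, producers receive €52, q = 193. (Wedge: pb − ps = 27.)
Per-tire burden: buyers €9, producers €18.
Producers take the larger share because supply is less price-elastic here (demand slope 4 vs supply slope 2).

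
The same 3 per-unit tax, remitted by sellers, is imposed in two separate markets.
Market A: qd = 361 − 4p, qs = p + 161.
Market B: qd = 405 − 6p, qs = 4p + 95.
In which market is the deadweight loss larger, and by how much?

Market A: pre-tax p* = 40, q* = 201; post-tax q = 198.6; deadweight loss = 3.6.
Market B: pre-tax p* = 31, q* = 219; post-tax q = 211.8; deadweight loss = 10.8.
Difference: 3.6 vs 10.8 → market B is larger by 7.2.

Market B, by 7.2.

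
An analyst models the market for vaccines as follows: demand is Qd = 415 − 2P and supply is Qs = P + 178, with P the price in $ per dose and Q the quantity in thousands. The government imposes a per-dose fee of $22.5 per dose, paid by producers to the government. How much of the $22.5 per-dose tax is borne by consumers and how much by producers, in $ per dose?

Consumers bear $7.5 per dose; producers bear $15 per dose.

Before the tax: set 415 − 2P = P + 178 → P* = $79, Q* = 257.
With the tax collected from producers, supply shifts: Qs = (P − 22.5) + 178.
Solving gives Q = 242 with consumers paying $86.5 and producers receiving $64 (the $22.5 wedge).
Burden on consumers: $7.5; on producers: $15. (They sum to $22.5.)
The less price-elastic side of the market bears the larger share of a per-unit tax.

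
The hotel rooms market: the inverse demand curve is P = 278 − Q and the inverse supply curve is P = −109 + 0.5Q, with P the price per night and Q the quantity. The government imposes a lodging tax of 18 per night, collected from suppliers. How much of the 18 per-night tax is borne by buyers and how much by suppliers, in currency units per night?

Inverting to Q(P) form: Qd = 278 − P; Qs = 2P + 218.
Before the tax: set 278 − P = 2P + 218 → P* = 20, Q* = 258.
With the tax collected from suppliers, supply shifts: Qs = 2(P − 18) + 218.
Solving gives Q = 246 with buyers paying 32 and suppliers receiving 14 (the 18 wedge).
Burden on buyers: 12; on suppliers: 6. (They sum to 18.)

Buyers bear 12 per night; suppliers bear 6 per night.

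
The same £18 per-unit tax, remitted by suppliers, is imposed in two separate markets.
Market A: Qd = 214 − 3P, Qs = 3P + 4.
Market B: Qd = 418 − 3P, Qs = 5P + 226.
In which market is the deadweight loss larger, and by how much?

Market B, by £60.75.

Market A: pre-tax P* = £35, Q* = 109; post-tax Q = 82; deadweight loss = £243.
Market B: pre-tax P* = £24, Q* = 346; post-tax Q = 312.25; deadweight loss = £303.75.
Difference: £243 vs £303.75 → market B is larger by £60.75.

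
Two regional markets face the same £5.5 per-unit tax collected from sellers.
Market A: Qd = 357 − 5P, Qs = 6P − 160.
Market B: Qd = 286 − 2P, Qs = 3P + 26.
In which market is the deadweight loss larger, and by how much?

Market A, by £23.1.

Market A: pre-tax P* = £47, Q* = 122; post-tax Q = 107; deadweight loss = £41.25.
Market B: pre-tax P* = £52, Q* = 182; post-tax Q = 175.4; deadweight loss = £18.15.
Difference: £41.25 vs £18.15 → market A is larger by £23.1.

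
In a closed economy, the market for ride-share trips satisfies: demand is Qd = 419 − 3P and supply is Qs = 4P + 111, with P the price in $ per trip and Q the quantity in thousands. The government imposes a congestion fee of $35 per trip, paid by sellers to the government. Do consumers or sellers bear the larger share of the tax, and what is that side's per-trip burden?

Consumers bear the larger share: $20 per trip.

Before the tax: set 419 − 3P = 4P + 111 → P* = $44, Q* = 287.
With the tax collected from sellers, supply shifts: Qs = 4(P − 35) + 111.
New equilibrium: consumers pay $64, sellers receive $29, Q = 227. (Wedge: Pb − Ps = 35.)
Per-trip burden: consumers $20, sellers $15.
Consumers take the larger share because demand is less price-elastic here (demand slope 3 vs supply slope 4).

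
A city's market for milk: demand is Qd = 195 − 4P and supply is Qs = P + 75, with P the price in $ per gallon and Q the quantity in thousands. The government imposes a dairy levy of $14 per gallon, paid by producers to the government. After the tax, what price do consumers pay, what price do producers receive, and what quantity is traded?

Consumers pay $26.8; producers receive $12.8; quantity = 87.8.

Without the tax, 195 − 4P = P + 75 gives 5P = 120, so P* = $24 and Q* = 99.
With the tax collected from producers, supply shifts: Qs = (P − 14) + 75.
Solving gives Q = 87.8 with consumers paying $26.8 and producers receiving $12.8 (the $14 wedge).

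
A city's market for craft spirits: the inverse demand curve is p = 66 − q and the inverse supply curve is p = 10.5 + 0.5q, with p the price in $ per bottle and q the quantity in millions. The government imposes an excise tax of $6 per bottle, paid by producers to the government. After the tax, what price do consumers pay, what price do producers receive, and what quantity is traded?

Rewrite in direct form: qd = 66 − p and qs = 2p − 21.
Without the tax, 66 − p = 2p − 21 gives 3p = 87, so p* = $29 and q* = 37.
With the tax collected from producers, supply shifts: qs = 2(p − 6) − 21.
Solving gives q = 33 with consumers paying $33 and producers receiving $27 (the $6 wedge).
The less price-elastic side of the market bears the larger share of a per-unit tax.

Consumers pay $33; producers receive $27; quantity = 33.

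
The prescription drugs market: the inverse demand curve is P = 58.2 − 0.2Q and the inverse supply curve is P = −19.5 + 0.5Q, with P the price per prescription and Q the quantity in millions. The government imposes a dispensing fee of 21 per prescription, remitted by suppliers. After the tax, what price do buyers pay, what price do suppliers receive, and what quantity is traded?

Rewrite in direct form: Qd = 291 − 5P and Qs = 2P + 39.
Before the tax: set 291 − 5P = 2P + 39 → P* = 36, Q* = 111.
With the tax collected from suppliers, supply shifts: Qs = 2(P − 21) + 39.
Solving gives Q = 81 with buyers paying 42 and suppliers receiving 21 (the 21 wedge).
The less price-elastic side of the market bears the larger share of a per-unit tax.

Buyers pay 42; suppliers receive 21; quantity = 81.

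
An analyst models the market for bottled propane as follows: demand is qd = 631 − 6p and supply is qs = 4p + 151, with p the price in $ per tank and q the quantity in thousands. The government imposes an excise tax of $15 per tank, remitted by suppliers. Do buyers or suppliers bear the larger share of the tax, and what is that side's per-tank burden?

Without the tax, 631 − 6p = 4p + 151 gives 10p = 480, so p* = $48 and q* = 343.
With the tax collected from suppliers, supply shifts: qs = 4(p − 15) + 151.
New equilibrium: buyers pay $54, suppliers receive $39, q = 307. (Wedge: pb − ps = 15.)
Per-tank burden: buyers $6, suppliers $9.
Suppliers take the larger share because supply is less price-elastic here (demand slope 6 vs supply slope 4).
The less price-elastic side of the market bears the larger share of a per-unit tax.

Suppliers bear the larger share: $9 per tank.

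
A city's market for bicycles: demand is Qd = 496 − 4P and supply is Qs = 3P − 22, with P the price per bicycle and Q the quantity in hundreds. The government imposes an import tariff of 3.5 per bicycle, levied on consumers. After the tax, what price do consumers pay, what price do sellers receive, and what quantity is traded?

Without the tax, 496 − 4P = 3P − 22 gives 7P = 518, so P* = 74 and Q* = 200.
With the tax collected from consumers, demand (in seller-price terms) shifts: Qd = 496 − 4(P + 3.5).
New equilibrium: consumers pay 75.5, sellers receive 72, Q = 194. (Wedge: Pb − Ps = 3.5.)
The less price-elastic side of the market bears the larger share of a per-unit tax.

Consumers pay 75.5; sellers receive 72; quantity = 194.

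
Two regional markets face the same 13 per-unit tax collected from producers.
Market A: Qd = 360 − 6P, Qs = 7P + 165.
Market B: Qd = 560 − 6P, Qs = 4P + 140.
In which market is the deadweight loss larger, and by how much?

Market A: pre-tax P* = 15, Q* = 270; post-tax Q = 228; deadweight loss = 273.
Market B: pre-tax P* = 42, Q* = 308; post-tax Q = 276.8; deadweight loss = 202.8.
Difference: 273 vs 202.8 → market A is larger by 70.2.

Market A, by 70.2.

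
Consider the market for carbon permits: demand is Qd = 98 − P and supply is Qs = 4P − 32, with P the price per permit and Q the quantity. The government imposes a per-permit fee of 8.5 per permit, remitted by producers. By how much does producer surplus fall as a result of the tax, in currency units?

Without the tax, 98 − P = 4P − 32 gives 5P = 130, so P* = 26 and Q* = 72.
With the tax collected from producers, supply shifts: Qs = 4(P − 8.5) − 32.
Solving gives Q = 65.2 with consumers paying 32.8 and producers receiving 24.3 (the 8.5 wedge).
ΔPS is the trapezoid between Q = 65.2 and Q = 72 of height 1.7: ½ · (72 + 65.2) · 1.7 = 116.62.

Producer surplus falls by 116.62.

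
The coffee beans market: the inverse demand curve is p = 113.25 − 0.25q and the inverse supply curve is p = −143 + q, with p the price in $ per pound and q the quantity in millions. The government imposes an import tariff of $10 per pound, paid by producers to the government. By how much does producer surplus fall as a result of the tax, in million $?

Producer surplus falls by $1608 million.

Rewrite in direct form: qd = 453 − 4p and qs = p + 143.
Without the tax, 453 − 4p = p + 143 gives 5p = 310, so p* = $62 and q* = 205.
With the tax collected from producers, supply shifts: qs = (p − 10) + 143.
New equilibrium: consumers pay $64, producers receive $54, q = 197. (Wedge: pb − ps = 10.)
ΔPS is the trapezoid between Q = 197 and Q = 205 of height $8: ½ · (205 + 197) · 8 = $1608.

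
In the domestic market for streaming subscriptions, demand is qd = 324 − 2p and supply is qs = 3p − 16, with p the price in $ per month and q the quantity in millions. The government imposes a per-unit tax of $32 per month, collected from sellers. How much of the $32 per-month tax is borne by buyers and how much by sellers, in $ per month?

Before the tax: set 324 − 2p = 3p − 16 → p* = $68, q* = 188.
With the tax collected from sellers, supply shifts: qs = 3(p − 32) − 16.
Solving gives q = 149.6 with buyers paying $87.2 and sellers receiving $55.2 (the $32 wedge).
Burden on buyers: $19.2; on sellers: $12.8. (They sum to $32.)

Buyers bear $19.2 per month; sellers bear $12.8 per month.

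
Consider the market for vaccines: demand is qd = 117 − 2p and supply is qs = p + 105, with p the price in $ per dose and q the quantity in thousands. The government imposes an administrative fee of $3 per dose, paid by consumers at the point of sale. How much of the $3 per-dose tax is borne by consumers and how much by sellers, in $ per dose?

Consumers bear $1 per dose; sellers bear $2 per dose.

Before the tax: set 117 − 2p = p + 105 → p* = $4, q* = 109.
With the tax collected from consumers, demand (in seller-price terms) shifts: qd = 117 − 2(p + 3).
New equilibrium: consumers pay $5, sellers receive $2, q = 107. (Wedge: pb − ps = 3.)
Burden on consumers: $1; on sellers: $2. (They sum to $3.)
The less price-elastic side of the market bears the larger share of a per-unit tax.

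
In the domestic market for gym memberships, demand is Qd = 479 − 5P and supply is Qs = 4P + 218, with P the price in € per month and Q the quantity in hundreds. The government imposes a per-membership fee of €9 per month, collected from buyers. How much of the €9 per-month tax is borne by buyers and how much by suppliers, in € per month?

Buyers bear €4 per month; suppliers bear €5 per month.

Before the tax: set 479 − 5P = 4P + 218 → P* = €29, Q* = 334.
With the tax collected from buyers, demand (in seller-price terms) shifts: Qd = 479 − 5(P + 9).
New equilibrium: buyers pay €33, suppliers receive €24, Q = 314. (Wedge: Pb − Ps = 9.)
Burden on buyers: €4; on suppliers: €5. (They sum to €9.)
The less price-elastic side of the market bears the larger share of a per-unit tax.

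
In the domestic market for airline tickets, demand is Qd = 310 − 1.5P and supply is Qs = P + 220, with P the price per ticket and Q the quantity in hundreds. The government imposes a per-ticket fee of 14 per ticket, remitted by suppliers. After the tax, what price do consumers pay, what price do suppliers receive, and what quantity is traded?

Consumers pay 41.6; suppliers receive 27.6; quantity = 247.6.

Without the tax, 310 − 1.5P = P + 220 gives 2.5P = 90, so P* = 36 and Q* = 256.
With the tax collected from suppliers, supply shifts: Qs = (P − 14) + 220.
New equilibrium: consumers pay 41.6, suppliers receive 27.6, Q = 247.6. (Wedge: Pb − Ps = 14.)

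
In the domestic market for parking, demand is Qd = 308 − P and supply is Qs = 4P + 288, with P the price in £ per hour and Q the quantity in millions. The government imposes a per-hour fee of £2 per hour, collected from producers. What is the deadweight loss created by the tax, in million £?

Before the tax: set 308 − P = 4P + 288 → P* = £4, Q* = 304.
With the tax collected from producers, supply shifts: Qs = 4(P − 2) + 288.
New equilibrium: buyers pay £5.6, producers receive £3.6, Q = 302.4. (Wedge: Pb − Ps = 2.)
Quantity falls by |ΔQ| = |304 − 302.4| = 1.6.
DWL = ½ · t · |ΔQ| = ½ · 2 · 1.6 = £1.6.

Deadweight loss = £1.6 million.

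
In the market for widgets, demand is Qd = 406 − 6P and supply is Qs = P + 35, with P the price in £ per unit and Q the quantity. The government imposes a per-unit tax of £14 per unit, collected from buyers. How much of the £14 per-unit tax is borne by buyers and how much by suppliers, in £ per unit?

Without the tax, 406 − 6P = P + 35 gives 7P = 371, so P* = £53 and Q* = 88.
With the tax collected from buyers, demand (in seller-price terms) shifts: Qd = 406 − 6(P + 14).
Solving gives Q = 76 with buyers paying £55 and suppliers receiving £41 (the £14 wedge).
Burden on buyers: £2; on suppliers: £12. (They sum to £14.)
The less price-elastic side of the market bears the larger share of a per-unit tax.

Buyers bear £2 per unit; suppliers bear £12 per unit.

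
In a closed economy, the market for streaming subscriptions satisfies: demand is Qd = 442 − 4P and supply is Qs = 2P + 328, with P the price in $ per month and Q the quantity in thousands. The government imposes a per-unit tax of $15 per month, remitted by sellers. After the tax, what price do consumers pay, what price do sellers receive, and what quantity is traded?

Consumers pay $24; sellers receive $9; quantity = 346.

Before the tax: set 442 − 4P = 2P + 328 → P* = $19, Q* = 366.
With the tax collected from sellers, supply shifts: Qs = 2(P − 15) + 328.
New equilibrium: consumers pay $24, sellers receive $9, Q = 346. (Wedge: Pb − Ps = 15.)
The less price-elastic side of the market bears the larger share of a per-unit tax.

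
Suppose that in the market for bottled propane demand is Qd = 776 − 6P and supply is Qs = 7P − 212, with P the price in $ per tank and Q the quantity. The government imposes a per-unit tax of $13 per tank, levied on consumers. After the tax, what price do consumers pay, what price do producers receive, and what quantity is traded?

Consumers pay $83; producers receive $70; quantity = 278.

Before the tax: set 776 − 6P = 7P − 212 → P* = $76, Q* = 320.
With the tax collected from consumers, demand (in seller-price terms) shifts: Qd = 776 − 6(P + 13).
Solving gives Q = 278 with consumers paying $83 and producers receiving $70 (the $13 wedge).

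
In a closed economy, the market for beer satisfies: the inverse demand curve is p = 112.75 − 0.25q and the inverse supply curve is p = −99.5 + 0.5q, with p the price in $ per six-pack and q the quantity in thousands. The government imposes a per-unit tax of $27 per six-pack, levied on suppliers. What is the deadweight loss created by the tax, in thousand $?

Inverting to q(p) form: qd = 451 − 4p; qs = 2p + 199.
Without the tax, 451 − 4p = 2p + 199 gives 6p = 252, so p* = $42 and q* = 283.
With the tax collected from suppliers, supply shifts: qs = 2(p − 27) + 199.
Solving gives q = 247 with buyers paying $51 and suppliers receiving $24 (the $27 wedge).
Quantity falls by |ΔQ| = |283 − 247| = 36.
DWL = ½ · t · |ΔQ| = ½ · 27 · 36 = $486.

Deadweight loss = $486 thousand.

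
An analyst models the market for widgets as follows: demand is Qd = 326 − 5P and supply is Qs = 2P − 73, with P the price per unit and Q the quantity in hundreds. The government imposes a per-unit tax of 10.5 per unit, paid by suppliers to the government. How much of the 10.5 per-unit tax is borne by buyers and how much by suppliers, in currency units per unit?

Buyers bear 3 per unit; suppliers bear 7.5 per unit.

Without the tax, 326 − 5P = 2P − 73 gives 7P = 399, so P* = 57 and Q* = 41.
With the tax collected from suppliers, supply shifts: Qs = 2(P − 10.5) − 73.
Solving gives Q = 26 with buyers paying 60 and suppliers receiving 49.5 (the 10.5 wedge).
Burden on buyers: 3; on suppliers: 7.5. (They sum to 10.5.)
The less price-elastic side of the market bears the larger share of a per-unit tax.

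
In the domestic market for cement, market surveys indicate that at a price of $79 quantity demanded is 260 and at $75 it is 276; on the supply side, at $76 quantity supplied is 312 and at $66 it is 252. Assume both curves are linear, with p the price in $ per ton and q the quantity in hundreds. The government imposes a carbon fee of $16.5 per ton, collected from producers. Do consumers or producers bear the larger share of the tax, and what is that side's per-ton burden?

Consumers bear the larger share: $9.9 per ton.

Demand slope: (276 − 260)/(75 − 79) = -4, so qd = 576 − 4p.
Supply slope: (252 − 312)/(66 − 76) = 6, so qs = 6p − 144.
Without the tax, 576 − 4p = 6p − 144 gives 10p = 720, so p* = $72 and q* = 288.
With the tax collected from producers, supply shifts: qs = 6(p − 16.5) − 144.
New equilibrium: consumers pay $81.9, producers receive $65.4, q = 248.4. (Wedge: pb − ps = 16.5.)
Per-ton burden: consumers $9.9, producers $6.6.
Consumers take the larger share because demand is less price-elastic here (demand slope 4 vs supply slope 6).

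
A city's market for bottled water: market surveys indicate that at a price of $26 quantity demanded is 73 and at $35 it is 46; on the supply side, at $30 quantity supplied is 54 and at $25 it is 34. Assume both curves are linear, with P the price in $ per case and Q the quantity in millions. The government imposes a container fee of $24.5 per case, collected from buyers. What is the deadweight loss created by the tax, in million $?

Deadweight loss = $514.5 million.

Demand slope: (46 − 73)/(35 − 26) = -3, so Qd = 151 − 3P.
Supply slope: (34 − 54)/(25 − 30) = 4, so Qs = 4P − 66.
Without the tax, 151 − 3P = 4P − 66 gives 7P = 217, so P* = $31 and Q* = 58.
With the tax collected from buyers, demand (in seller-price terms) shifts: Qd = 151 − 3(P + 24.5).
New equilibrium: buyers pay $45, producers receive $20.5, Q = 16. (Wedge: Pb − Ps = 24.5.)
Quantity falls by |ΔQ| = |58 − 16| = 42.
DWL = ½ · t · |ΔQ| = ½ · 24.5 · 42 = $514.5.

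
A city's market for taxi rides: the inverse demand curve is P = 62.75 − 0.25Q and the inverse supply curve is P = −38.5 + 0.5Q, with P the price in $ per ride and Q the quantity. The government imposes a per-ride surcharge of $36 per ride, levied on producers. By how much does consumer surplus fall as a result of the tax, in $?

Consumer surplus falls by $1332.

Inverting to Q(P) form: Qd = 251 − 4P; Qs = 2P + 77.
Before the tax: set 251 − 4P = 2P + 77 → P* = $29, Q* = 135.
With the tax collected from producers, supply shifts: Qs = 2(P − 36) + 77.
New equilibrium: consumers pay $41, producers receive $5, Q = 87. (Wedge: Pb − Ps = 36.)
ΔCS is the trapezoid between Q = 87 and Q = 135 of height $12: ½ · (135 + 87) · 12 = $1332.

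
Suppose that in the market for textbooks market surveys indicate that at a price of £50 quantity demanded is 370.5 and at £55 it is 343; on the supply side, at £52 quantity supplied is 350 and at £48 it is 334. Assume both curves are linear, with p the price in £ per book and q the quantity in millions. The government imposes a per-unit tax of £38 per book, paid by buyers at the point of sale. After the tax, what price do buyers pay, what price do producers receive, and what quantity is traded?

Demand slope: (343 − 370.5)/(55 − 50) = -5.5, so qd = 645.5 − 5.5p.
Supply slope: (334 − 350)/(48 − 52) = 4, so qs = 4p + 142.
Without the tax, 645.5 − 5.5p = 4p + 142 gives 9.5p = 503.5, so p* = £53 and q* = 354.
With the tax collected from buyers, demand (in seller-price terms) shifts: qd = 645.5 − 5.5(p + 38).
Solving gives q = 266 with buyers paying £69 and producers receiving £31 (the £38 wedge).
The less price-elastic side of the market bears the larger share of a per-unit tax.

Buyers pay £69; producers receive £31; quantity = 266.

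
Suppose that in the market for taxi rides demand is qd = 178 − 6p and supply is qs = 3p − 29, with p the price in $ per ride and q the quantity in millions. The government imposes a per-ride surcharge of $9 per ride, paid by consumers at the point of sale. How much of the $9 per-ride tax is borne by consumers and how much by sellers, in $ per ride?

Without the tax, 178 − 6p = 3p − 29 gives 9p = 207, so p* = $23 and q* = 40.
With the tax collected from consumers, demand (in seller-price terms) shifts: qd = 178 − 6(p + 9).
Solving gives q = 22 with consumers paying $26 and sellers receiving $17 (the $9 wedge).
Burden on consumers: $3; on sellers: $6. (They sum to $9.)

Consumers bear $3 per ride; sellers bear $6 per ride.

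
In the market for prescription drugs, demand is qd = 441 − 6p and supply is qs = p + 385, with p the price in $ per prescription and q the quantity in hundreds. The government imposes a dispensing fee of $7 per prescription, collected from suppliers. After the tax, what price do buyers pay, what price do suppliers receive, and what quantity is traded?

Buyers pay $9; suppliers receive $2; quantity = 387.

Without the tax, 441 − 6p = p + 385 gives 7p = 56, so p* = $8 and q* = 393.
With the tax collected from suppliers, supply shifts: qs = (p − 7) + 385.
Solving gives q = 387 with buyers paying $9 and suppliers receiving $2 (the $7 wedge).
The less price-elastic side of the market bears the larger share of a per-unit tax.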